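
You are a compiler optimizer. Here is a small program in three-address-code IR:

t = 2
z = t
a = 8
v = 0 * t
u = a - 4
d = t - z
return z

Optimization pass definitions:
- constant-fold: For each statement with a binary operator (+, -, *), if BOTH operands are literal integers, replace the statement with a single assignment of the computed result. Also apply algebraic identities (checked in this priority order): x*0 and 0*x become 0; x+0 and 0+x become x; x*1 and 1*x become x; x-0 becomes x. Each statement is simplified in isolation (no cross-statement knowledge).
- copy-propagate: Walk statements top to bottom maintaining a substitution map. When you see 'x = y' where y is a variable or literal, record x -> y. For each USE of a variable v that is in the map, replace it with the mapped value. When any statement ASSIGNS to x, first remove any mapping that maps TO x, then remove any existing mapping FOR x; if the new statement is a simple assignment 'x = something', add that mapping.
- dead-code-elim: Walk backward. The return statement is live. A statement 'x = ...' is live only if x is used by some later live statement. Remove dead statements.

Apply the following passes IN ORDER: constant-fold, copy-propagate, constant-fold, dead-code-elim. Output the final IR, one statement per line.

Answer: return 2

Derivation:
Initial IR:
  t = 2
  z = t
  a = 8
  v = 0 * t
  u = a - 4
  d = t - z
  return z
After constant-fold (7 stmts):
  t = 2
  z = t
  a = 8
  v = 0
  u = a - 4
  d = t - z
  return z
After copy-propagate (7 stmts):
  t = 2
  z = 2
  a = 8
  v = 0
  u = 8 - 4
  d = 2 - 2
  return 2
After constant-fold (7 stmts):
  t = 2
  z = 2
  a = 8
  v = 0
  u = 4
  d = 0
  return 2
After dead-code-elim (1 stmts):
  return 2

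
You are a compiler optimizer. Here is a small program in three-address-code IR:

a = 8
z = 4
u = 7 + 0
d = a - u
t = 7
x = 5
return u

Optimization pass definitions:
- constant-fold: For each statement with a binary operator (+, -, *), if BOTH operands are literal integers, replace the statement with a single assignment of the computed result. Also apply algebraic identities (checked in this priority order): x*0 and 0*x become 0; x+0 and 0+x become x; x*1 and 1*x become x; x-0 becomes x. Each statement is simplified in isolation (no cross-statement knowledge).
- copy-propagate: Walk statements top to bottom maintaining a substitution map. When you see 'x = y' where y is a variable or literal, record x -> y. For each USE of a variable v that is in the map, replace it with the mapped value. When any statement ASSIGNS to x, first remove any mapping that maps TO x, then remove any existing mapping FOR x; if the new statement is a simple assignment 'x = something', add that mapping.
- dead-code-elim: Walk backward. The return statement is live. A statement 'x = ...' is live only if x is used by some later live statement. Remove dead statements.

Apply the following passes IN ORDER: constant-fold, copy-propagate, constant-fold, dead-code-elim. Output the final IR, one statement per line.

Initial IR:
  a = 8
  z = 4
  u = 7 + 0
  d = a - u
  t = 7
  x = 5
  return u
After constant-fold (7 stmts):
  a = 8
  z = 4
  u = 7
  d = a - u
  t = 7
  x = 5
  return u
After copy-propagate (7 stmts):
  a = 8
  z = 4
  u = 7
  d = 8 - 7
  t = 7
  x = 5
  return 7
After constant-fold (7 stmts):
  a = 8
  z = 4
  u = 7
  d = 1
  t = 7
  x = 5
  return 7
After dead-code-elim (1 stmts):
  return 7

Answer: return 7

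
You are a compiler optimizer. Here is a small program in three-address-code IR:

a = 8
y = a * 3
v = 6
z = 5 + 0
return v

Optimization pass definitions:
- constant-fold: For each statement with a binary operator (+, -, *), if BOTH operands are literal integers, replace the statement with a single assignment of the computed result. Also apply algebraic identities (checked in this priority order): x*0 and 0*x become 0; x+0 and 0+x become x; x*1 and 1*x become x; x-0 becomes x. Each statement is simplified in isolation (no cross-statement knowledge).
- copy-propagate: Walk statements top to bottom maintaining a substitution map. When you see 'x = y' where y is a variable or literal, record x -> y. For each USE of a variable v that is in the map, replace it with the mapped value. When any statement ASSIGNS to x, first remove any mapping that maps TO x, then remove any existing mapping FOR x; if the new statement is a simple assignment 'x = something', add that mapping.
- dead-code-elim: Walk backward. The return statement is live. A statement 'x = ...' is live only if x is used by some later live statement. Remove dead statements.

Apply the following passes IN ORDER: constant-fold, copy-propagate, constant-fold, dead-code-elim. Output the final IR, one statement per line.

Initial IR:
  a = 8
  y = a * 3
  v = 6
  z = 5 + 0
  return v
After constant-fold (5 stmts):
  a = 8
  y = a * 3
  v = 6
  z = 5
  return v
After copy-propagate (5 stmts):
  a = 8
  y = 8 * 3
  v = 6
  z = 5
  return 6
After constant-fold (5 stmts):
  a = 8
  y = 24
  v = 6
  z = 5
  return 6
After dead-code-elim (1 stmts):
  return 6

Answer: return 6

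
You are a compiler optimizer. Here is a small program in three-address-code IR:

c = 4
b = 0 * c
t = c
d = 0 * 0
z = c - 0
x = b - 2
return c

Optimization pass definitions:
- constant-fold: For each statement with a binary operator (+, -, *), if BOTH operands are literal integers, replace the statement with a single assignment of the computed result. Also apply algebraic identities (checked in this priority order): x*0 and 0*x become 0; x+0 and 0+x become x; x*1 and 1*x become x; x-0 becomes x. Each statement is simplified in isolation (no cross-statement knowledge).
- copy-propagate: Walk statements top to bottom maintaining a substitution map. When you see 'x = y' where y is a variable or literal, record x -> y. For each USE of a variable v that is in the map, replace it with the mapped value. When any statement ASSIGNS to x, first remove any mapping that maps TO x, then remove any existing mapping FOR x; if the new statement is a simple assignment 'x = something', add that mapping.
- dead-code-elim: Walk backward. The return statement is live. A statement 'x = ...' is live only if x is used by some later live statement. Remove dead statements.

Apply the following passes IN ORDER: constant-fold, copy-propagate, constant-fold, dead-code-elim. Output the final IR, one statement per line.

Initial IR:
  c = 4
  b = 0 * c
  t = c
  d = 0 * 0
  z = c - 0
  x = b - 2
  return c
After constant-fold (7 stmts):
  c = 4
  b = 0
  t = c
  d = 0
  z = c
  x = b - 2
  return c
After copy-propagate (7 stmts):
  c = 4
  b = 0
  t = 4
  d = 0
  z = 4
  x = 0 - 2
  return 4
After constant-fold (7 stmts):
  c = 4
  b = 0
  t = 4
  d = 0
  z = 4
  x = -2
  return 4
After dead-code-elim (1 stmts):
  return 4

Answer: return 4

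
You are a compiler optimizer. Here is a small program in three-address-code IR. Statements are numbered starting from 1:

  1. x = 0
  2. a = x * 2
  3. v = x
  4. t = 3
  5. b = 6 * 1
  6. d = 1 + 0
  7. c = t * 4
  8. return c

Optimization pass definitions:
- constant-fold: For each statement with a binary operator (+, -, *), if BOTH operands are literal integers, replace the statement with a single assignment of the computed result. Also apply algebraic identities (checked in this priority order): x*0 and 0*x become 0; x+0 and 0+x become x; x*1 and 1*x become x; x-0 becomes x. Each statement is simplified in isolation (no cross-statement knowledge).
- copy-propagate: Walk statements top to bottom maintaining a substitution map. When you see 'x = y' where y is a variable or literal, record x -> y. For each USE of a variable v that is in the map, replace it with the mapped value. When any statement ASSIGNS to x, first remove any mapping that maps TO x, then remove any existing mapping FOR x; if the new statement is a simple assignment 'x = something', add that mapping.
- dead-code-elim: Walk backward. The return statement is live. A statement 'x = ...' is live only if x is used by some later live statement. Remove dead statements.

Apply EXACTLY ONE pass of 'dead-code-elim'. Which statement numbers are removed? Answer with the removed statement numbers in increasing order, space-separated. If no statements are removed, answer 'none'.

Answer: 1 2 3 5 6

Derivation:
Backward liveness scan:
Stmt 1 'x = 0': DEAD (x not in live set [])
Stmt 2 'a = x * 2': DEAD (a not in live set [])
Stmt 3 'v = x': DEAD (v not in live set [])
Stmt 4 't = 3': KEEP (t is live); live-in = []
Stmt 5 'b = 6 * 1': DEAD (b not in live set ['t'])
Stmt 6 'd = 1 + 0': DEAD (d not in live set ['t'])
Stmt 7 'c = t * 4': KEEP (c is live); live-in = ['t']
Stmt 8 'return c': KEEP (return); live-in = ['c']
Removed statement numbers: [1, 2, 3, 5, 6]
Surviving IR:
  t = 3
  c = t * 4
  return c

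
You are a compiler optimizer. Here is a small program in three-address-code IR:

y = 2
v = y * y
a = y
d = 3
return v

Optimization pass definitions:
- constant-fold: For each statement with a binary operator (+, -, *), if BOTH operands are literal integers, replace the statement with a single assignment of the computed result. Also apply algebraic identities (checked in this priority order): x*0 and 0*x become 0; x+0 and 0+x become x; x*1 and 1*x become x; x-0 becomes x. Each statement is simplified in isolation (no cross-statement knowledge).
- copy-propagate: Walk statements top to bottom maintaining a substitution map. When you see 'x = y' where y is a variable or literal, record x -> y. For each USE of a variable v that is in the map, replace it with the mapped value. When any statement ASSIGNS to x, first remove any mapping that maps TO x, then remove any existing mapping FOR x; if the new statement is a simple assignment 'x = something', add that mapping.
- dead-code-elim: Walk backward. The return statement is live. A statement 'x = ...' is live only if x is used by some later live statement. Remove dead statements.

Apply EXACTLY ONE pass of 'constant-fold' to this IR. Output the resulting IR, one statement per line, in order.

Answer: y = 2
v = y * y
a = y
d = 3
return v

Derivation:
Applying constant-fold statement-by-statement:
  [1] y = 2  (unchanged)
  [2] v = y * y  (unchanged)
  [3] a = y  (unchanged)
  [4] d = 3  (unchanged)
  [5] return v  (unchanged)
Result (5 stmts):
  y = 2
  v = y * y
  a = y
  d = 3
  return v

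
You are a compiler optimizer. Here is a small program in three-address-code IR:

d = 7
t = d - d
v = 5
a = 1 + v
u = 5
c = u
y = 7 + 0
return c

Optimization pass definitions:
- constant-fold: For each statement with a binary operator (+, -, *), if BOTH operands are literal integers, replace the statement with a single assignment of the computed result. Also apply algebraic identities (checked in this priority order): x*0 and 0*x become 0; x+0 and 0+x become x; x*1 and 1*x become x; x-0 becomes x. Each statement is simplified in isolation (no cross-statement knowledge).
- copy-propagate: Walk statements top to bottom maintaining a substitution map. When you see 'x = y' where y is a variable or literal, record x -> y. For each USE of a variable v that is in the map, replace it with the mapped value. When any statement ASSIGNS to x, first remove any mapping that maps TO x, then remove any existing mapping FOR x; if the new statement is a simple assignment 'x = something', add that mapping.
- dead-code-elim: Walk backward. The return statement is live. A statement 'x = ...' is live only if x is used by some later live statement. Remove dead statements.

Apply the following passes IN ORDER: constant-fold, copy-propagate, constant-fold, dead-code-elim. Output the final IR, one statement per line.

Answer: return 5

Derivation:
Initial IR:
  d = 7
  t = d - d
  v = 5
  a = 1 + v
  u = 5
  c = u
  y = 7 + 0
  return c
After constant-fold (8 stmts):
  d = 7
  t = d - d
  v = 5
  a = 1 + v
  u = 5
  c = u
  y = 7
  return c
After copy-propagate (8 stmts):
  d = 7
  t = 7 - 7
  v = 5
  a = 1 + 5
  u = 5
  c = 5
  y = 7
  return 5
After constant-fold (8 stmts):
  d = 7
  t = 0
  v = 5
  a = 6
  u = 5
  c = 5
  y = 7
  return 5
After dead-code-elim (1 stmts):
  return 5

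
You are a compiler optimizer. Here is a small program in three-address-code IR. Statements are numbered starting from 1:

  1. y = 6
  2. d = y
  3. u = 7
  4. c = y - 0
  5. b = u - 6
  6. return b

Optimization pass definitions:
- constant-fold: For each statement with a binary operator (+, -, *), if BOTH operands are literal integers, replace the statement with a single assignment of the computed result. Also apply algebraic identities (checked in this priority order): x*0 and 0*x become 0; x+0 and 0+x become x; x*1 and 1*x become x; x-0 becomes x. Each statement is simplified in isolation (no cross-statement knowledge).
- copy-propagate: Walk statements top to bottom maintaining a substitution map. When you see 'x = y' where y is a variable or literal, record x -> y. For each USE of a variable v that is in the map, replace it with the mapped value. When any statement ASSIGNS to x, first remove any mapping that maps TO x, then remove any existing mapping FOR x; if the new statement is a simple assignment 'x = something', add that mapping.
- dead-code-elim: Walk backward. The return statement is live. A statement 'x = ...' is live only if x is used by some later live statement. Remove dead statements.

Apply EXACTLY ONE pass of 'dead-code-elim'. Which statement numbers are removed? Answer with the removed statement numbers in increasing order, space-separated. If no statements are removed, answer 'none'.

Backward liveness scan:
Stmt 1 'y = 6': DEAD (y not in live set [])
Stmt 2 'd = y': DEAD (d not in live set [])
Stmt 3 'u = 7': KEEP (u is live); live-in = []
Stmt 4 'c = y - 0': DEAD (c not in live set ['u'])
Stmt 5 'b = u - 6': KEEP (b is live); live-in = ['u']
Stmt 6 'return b': KEEP (return); live-in = ['b']
Removed statement numbers: [1, 2, 4]
Surviving IR:
  u = 7
  b = u - 6
  return b

Answer: 1 2 4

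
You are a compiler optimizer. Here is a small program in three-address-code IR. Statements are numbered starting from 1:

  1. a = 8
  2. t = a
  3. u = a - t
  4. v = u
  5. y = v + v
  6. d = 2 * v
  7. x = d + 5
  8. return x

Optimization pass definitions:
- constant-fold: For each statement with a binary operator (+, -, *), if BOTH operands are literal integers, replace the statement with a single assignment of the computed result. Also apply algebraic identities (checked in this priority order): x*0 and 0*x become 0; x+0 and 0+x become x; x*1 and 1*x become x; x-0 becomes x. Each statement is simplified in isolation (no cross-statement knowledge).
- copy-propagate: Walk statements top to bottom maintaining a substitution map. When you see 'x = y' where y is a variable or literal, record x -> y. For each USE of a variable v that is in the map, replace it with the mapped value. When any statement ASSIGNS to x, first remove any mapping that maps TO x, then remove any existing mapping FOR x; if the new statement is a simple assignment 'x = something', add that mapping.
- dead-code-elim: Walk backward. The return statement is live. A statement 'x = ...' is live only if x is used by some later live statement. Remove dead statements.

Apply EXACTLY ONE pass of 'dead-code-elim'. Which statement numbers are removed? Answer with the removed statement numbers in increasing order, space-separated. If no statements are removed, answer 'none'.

Answer: 5

Derivation:
Backward liveness scan:
Stmt 1 'a = 8': KEEP (a is live); live-in = []
Stmt 2 't = a': KEEP (t is live); live-in = ['a']
Stmt 3 'u = a - t': KEEP (u is live); live-in = ['a', 't']
Stmt 4 'v = u': KEEP (v is live); live-in = ['u']
Stmt 5 'y = v + v': DEAD (y not in live set ['v'])
Stmt 6 'd = 2 * v': KEEP (d is live); live-in = ['v']
Stmt 7 'x = d + 5': KEEP (x is live); live-in = ['d']
Stmt 8 'return x': KEEP (return); live-in = ['x']
Removed statement numbers: [5]
Surviving IR:
  a = 8
  t = a
  u = a - t
  v = u
  d = 2 * v
  x = d + 5
  return x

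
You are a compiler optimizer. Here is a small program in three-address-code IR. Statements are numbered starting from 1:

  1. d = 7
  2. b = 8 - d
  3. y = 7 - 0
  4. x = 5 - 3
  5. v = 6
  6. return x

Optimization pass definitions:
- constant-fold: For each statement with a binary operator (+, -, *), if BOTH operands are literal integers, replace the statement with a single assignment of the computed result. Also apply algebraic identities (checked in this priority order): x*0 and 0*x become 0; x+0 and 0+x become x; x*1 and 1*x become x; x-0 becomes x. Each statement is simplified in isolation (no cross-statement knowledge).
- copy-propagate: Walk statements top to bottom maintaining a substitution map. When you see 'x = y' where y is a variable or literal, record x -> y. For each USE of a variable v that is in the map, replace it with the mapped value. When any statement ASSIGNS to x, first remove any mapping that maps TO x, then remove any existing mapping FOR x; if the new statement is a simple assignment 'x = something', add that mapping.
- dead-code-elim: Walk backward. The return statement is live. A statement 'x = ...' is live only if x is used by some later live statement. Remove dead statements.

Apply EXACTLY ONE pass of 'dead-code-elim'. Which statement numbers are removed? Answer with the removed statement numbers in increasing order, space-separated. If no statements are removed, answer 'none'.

Answer: 1 2 3 5

Derivation:
Backward liveness scan:
Stmt 1 'd = 7': DEAD (d not in live set [])
Stmt 2 'b = 8 - d': DEAD (b not in live set [])
Stmt 3 'y = 7 - 0': DEAD (y not in live set [])
Stmt 4 'x = 5 - 3': KEEP (x is live); live-in = []
Stmt 5 'v = 6': DEAD (v not in live set ['x'])
Stmt 6 'return x': KEEP (return); live-in = ['x']
Removed statement numbers: [1, 2, 3, 5]
Surviving IR:
  x = 5 - 3
  return x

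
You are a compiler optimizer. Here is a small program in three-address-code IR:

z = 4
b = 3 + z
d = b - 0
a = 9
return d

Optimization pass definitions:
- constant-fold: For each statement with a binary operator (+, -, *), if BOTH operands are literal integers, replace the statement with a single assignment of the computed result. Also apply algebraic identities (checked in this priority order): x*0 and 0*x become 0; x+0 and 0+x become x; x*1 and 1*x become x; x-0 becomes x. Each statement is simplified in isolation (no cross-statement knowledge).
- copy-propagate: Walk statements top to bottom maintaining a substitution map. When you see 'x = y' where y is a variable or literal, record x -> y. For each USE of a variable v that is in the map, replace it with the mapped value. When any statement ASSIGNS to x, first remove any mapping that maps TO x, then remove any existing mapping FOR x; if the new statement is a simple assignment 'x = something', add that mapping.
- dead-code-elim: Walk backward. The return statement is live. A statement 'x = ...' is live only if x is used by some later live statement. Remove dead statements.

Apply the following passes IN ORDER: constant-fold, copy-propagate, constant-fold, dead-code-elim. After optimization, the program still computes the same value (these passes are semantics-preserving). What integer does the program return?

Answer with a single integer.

Initial IR:
  z = 4
  b = 3 + z
  d = b - 0
  a = 9
  return d
After constant-fold (5 stmts):
  z = 4
  b = 3 + z
  d = b
  a = 9
  return d
After copy-propagate (5 stmts):
  z = 4
  b = 3 + 4
  d = b
  a = 9
  return b
After constant-fold (5 stmts):
  z = 4
  b = 7
  d = b
  a = 9
  return b
After dead-code-elim (2 stmts):
  b = 7
  return b
Evaluate:
  z = 4  =>  z = 4
  b = 3 + z  =>  b = 7
  d = b - 0  =>  d = 7
  a = 9  =>  a = 9
  return d = 7

Answer: 7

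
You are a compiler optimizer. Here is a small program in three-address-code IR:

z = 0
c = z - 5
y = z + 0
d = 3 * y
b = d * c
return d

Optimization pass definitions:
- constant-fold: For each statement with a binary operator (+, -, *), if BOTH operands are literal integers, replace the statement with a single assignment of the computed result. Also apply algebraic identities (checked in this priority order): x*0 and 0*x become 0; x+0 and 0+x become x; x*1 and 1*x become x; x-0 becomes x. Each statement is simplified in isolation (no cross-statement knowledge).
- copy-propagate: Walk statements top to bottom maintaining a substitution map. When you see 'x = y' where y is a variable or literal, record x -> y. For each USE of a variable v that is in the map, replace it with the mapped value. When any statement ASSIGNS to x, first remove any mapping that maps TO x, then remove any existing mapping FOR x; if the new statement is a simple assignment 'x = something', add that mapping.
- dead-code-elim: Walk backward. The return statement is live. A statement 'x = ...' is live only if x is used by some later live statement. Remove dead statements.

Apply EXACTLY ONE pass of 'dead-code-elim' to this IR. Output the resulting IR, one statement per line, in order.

Answer: z = 0
y = z + 0
d = 3 * y
return d

Derivation:
Applying dead-code-elim statement-by-statement:
  [6] return d  -> KEEP (return); live=['d']
  [5] b = d * c  -> DEAD (b not live)
  [4] d = 3 * y  -> KEEP; live=['y']
  [3] y = z + 0  -> KEEP; live=['z']
  [2] c = z - 5  -> DEAD (c not live)
  [1] z = 0  -> KEEP; live=[]
Result (4 stmts):
  z = 0
  y = z + 0
  d = 3 * y
  return d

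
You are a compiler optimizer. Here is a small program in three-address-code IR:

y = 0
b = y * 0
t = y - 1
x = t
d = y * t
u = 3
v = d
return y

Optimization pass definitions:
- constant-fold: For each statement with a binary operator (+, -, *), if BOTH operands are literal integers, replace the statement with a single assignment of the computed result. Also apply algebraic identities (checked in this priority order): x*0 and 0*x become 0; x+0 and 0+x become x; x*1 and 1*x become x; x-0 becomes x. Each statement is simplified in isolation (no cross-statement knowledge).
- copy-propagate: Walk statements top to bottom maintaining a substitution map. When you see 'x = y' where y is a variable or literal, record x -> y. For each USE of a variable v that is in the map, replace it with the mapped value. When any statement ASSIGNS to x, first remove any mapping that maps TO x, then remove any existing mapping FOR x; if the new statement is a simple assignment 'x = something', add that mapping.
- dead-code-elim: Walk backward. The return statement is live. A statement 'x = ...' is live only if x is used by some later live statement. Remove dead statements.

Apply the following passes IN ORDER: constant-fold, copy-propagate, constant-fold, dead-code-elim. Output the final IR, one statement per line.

Initial IR:
  y = 0
  b = y * 0
  t = y - 1
  x = t
  d = y * t
  u = 3
  v = d
  return y
After constant-fold (8 stmts):
  y = 0
  b = 0
  t = y - 1
  x = t
  d = y * t
  u = 3
  v = d
  return y
After copy-propagate (8 stmts):
  y = 0
  b = 0
  t = 0 - 1
  x = t
  d = 0 * t
  u = 3
  v = d
  return 0
After constant-fold (8 stmts):
  y = 0
  b = 0
  t = -1
  x = t
  d = 0
  u = 3
  v = d
  return 0
After dead-code-elim (1 stmts):
  return 0

Answer: return 0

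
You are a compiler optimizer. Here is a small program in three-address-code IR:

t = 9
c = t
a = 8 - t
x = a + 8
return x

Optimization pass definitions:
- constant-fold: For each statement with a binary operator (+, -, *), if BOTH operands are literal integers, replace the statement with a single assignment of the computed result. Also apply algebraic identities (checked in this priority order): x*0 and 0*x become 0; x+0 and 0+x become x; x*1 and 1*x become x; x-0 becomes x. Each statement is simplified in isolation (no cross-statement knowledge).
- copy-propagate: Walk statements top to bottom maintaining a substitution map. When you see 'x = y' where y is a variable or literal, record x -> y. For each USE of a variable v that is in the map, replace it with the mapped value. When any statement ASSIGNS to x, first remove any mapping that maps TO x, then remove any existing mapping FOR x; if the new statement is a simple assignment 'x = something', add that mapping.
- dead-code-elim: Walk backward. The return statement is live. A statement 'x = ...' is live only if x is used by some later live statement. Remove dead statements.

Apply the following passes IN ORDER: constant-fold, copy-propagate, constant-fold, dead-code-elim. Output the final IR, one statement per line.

Answer: a = -1
x = a + 8
return x

Derivation:
Initial IR:
  t = 9
  c = t
  a = 8 - t
  x = a + 8
  return x
After constant-fold (5 stmts):
  t = 9
  c = t
  a = 8 - t
  x = a + 8
  return x
After copy-propagate (5 stmts):
  t = 9
  c = 9
  a = 8 - 9
  x = a + 8
  return x
After constant-fold (5 stmts):
  t = 9
  c = 9
  a = -1
  x = a + 8
  return x
After dead-code-elim (3 stmts):
  a = -1
  x = a + 8
  return x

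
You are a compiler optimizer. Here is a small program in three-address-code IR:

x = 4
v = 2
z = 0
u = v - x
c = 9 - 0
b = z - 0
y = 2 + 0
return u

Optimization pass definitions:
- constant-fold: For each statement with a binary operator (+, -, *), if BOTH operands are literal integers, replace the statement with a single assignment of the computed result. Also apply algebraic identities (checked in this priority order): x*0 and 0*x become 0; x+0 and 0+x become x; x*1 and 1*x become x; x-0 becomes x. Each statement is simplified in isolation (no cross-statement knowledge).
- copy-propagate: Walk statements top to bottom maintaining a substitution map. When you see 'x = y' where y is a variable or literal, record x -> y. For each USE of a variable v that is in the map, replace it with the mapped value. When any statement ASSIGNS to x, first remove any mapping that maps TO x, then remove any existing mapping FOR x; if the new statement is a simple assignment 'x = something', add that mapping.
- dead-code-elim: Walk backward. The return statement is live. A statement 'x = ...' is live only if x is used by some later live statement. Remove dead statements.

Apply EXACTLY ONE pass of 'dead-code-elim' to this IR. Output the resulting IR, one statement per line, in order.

Applying dead-code-elim statement-by-statement:
  [8] return u  -> KEEP (return); live=['u']
  [7] y = 2 + 0  -> DEAD (y not live)
  [6] b = z - 0  -> DEAD (b not live)
  [5] c = 9 - 0  -> DEAD (c not live)
  [4] u = v - x  -> KEEP; live=['v', 'x']
  [3] z = 0  -> DEAD (z not live)
  [2] v = 2  -> KEEP; live=['x']
  [1] x = 4  -> KEEP; live=[]
Result (4 stmts):
  x = 4
  v = 2
  u = v - x
  return u

Answer: x = 4
v = 2
u = v - x
return u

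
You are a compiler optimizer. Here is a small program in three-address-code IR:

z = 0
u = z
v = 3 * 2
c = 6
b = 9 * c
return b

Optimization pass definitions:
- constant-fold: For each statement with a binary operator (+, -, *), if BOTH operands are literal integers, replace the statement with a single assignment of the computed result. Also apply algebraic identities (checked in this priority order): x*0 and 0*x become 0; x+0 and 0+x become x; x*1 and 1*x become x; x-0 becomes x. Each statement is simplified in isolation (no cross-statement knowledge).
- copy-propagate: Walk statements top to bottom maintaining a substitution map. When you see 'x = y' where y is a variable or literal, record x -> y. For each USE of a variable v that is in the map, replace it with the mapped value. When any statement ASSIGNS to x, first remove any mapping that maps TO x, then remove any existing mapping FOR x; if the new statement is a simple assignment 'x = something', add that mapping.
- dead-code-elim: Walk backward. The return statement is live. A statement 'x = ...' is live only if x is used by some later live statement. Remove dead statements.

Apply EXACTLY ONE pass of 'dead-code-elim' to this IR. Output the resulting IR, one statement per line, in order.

Answer: c = 6
b = 9 * c
return b

Derivation:
Applying dead-code-elim statement-by-statement:
  [6] return b  -> KEEP (return); live=['b']
  [5] b = 9 * c  -> KEEP; live=['c']
  [4] c = 6  -> KEEP; live=[]
  [3] v = 3 * 2  -> DEAD (v not live)
  [2] u = z  -> DEAD (u not live)
  [1] z = 0  -> DEAD (z not live)
Result (3 stmts):
  c = 6
  b = 9 * c
  return b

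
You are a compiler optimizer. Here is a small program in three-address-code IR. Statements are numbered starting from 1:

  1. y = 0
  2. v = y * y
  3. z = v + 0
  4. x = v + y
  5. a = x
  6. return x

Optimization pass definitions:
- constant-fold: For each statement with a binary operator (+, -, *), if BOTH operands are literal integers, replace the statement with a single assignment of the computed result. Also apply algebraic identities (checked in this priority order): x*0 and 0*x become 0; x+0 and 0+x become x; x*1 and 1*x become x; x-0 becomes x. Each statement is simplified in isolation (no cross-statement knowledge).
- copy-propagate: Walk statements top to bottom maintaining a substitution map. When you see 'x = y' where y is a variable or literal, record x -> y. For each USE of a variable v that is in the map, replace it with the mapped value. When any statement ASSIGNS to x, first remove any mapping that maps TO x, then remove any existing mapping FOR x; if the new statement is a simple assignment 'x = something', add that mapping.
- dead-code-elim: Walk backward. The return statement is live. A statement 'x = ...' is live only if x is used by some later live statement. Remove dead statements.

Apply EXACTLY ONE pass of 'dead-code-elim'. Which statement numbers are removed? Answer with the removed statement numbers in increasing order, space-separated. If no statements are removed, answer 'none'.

Answer: 3 5

Derivation:
Backward liveness scan:
Stmt 1 'y = 0': KEEP (y is live); live-in = []
Stmt 2 'v = y * y': KEEP (v is live); live-in = ['y']
Stmt 3 'z = v + 0': DEAD (z not in live set ['v', 'y'])
Stmt 4 'x = v + y': KEEP (x is live); live-in = ['v', 'y']
Stmt 5 'a = x': DEAD (a not in live set ['x'])
Stmt 6 'return x': KEEP (return); live-in = ['x']
Removed statement numbers: [3, 5]
Surviving IR:
  y = 0
  v = y * y
  x = v + y
  return x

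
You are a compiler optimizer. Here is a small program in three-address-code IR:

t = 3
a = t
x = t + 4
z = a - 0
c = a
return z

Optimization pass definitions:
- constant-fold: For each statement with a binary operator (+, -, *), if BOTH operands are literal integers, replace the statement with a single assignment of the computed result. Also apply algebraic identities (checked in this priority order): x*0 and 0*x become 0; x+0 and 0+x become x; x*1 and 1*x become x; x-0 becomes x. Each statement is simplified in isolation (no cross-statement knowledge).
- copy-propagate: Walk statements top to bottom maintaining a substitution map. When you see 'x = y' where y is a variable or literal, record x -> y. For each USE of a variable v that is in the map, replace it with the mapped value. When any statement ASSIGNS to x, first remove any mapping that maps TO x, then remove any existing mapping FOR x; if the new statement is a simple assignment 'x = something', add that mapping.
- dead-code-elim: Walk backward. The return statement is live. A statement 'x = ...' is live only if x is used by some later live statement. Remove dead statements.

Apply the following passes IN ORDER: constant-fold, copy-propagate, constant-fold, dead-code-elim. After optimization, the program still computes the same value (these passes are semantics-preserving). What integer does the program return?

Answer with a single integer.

Answer: 3

Derivation:
Initial IR:
  t = 3
  a = t
  x = t + 4
  z = a - 0
  c = a
  return z
After constant-fold (6 stmts):
  t = 3
  a = t
  x = t + 4
  z = a
  c = a
  return z
After copy-propagate (6 stmts):
  t = 3
  a = 3
  x = 3 + 4
  z = 3
  c = 3
  return 3
After constant-fold (6 stmts):
  t = 3
  a = 3
  x = 7
  z = 3
  c = 3
  return 3
After dead-code-elim (1 stmts):
  return 3
Evaluate:
  t = 3  =>  t = 3
  a = t  =>  a = 3
  x = t + 4  =>  x = 7
  z = a - 0  =>  z = 3
  c = a  =>  c = 3
  return z = 3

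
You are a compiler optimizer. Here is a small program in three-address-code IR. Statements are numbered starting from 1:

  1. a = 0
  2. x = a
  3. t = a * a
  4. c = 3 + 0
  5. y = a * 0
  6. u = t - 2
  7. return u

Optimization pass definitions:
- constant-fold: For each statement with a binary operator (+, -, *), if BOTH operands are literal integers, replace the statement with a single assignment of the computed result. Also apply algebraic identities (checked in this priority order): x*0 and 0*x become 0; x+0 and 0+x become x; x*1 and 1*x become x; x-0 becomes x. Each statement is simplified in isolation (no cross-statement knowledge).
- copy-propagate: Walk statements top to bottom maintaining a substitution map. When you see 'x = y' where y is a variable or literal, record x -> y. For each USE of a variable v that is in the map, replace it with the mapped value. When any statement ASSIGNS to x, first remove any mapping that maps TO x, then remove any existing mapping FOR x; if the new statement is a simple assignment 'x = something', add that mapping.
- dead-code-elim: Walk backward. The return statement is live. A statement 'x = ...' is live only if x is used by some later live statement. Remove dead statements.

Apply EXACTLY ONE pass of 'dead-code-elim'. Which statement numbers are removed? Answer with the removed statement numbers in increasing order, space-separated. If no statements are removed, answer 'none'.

Answer: 2 4 5

Derivation:
Backward liveness scan:
Stmt 1 'a = 0': KEEP (a is live); live-in = []
Stmt 2 'x = a': DEAD (x not in live set ['a'])
Stmt 3 't = a * a': KEEP (t is live); live-in = ['a']
Stmt 4 'c = 3 + 0': DEAD (c not in live set ['t'])
Stmt 5 'y = a * 0': DEAD (y not in live set ['t'])
Stmt 6 'u = t - 2': KEEP (u is live); live-in = ['t']
Stmt 7 'return u': KEEP (return); live-in = ['u']
Removed statement numbers: [2, 4, 5]
Surviving IR:
  a = 0
  t = a * a
  u = t - 2
  return u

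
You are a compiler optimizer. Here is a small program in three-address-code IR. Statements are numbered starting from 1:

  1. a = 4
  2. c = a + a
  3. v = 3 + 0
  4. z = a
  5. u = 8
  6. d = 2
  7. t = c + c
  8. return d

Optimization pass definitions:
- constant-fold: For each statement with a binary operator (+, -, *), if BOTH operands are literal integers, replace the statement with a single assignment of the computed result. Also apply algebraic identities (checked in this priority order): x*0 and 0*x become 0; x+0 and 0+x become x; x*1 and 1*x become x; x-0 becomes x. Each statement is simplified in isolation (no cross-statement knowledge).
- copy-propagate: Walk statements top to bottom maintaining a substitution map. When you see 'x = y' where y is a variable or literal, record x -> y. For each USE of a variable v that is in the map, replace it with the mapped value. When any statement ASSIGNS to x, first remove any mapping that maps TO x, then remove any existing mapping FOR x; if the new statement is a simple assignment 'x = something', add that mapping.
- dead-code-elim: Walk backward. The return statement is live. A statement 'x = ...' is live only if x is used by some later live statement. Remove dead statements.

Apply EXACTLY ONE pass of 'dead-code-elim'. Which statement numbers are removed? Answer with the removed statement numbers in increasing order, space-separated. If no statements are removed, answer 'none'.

Answer: 1 2 3 4 5 7

Derivation:
Backward liveness scan:
Stmt 1 'a = 4': DEAD (a not in live set [])
Stmt 2 'c = a + a': DEAD (c not in live set [])
Stmt 3 'v = 3 + 0': DEAD (v not in live set [])
Stmt 4 'z = a': DEAD (z not in live set [])
Stmt 5 'u = 8': DEAD (u not in live set [])
Stmt 6 'd = 2': KEEP (d is live); live-in = []
Stmt 7 't = c + c': DEAD (t not in live set ['d'])
Stmt 8 'return d': KEEP (return); live-in = ['d']
Removed statement numbers: [1, 2, 3, 4, 5, 7]
Surviving IR:
  d = 2
  return d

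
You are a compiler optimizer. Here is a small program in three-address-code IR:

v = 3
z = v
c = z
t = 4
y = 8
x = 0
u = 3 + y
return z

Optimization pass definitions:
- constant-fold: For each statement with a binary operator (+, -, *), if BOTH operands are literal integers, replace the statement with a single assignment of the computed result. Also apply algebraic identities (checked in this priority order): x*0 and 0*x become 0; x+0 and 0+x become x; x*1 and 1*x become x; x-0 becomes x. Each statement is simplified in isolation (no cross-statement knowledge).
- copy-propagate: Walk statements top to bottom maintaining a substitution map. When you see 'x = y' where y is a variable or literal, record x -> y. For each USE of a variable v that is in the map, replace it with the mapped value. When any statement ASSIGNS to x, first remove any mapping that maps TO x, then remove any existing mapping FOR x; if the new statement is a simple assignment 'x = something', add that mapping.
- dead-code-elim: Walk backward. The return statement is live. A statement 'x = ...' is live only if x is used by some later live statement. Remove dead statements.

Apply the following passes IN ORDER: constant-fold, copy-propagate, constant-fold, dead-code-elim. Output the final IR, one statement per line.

Initial IR:
  v = 3
  z = v
  c = z
  t = 4
  y = 8
  x = 0
  u = 3 + y
  return z
After constant-fold (8 stmts):
  v = 3
  z = v
  c = z
  t = 4
  y = 8
  x = 0
  u = 3 + y
  return z
After copy-propagate (8 stmts):
  v = 3
  z = 3
  c = 3
  t = 4
  y = 8
  x = 0
  u = 3 + 8
  return 3
After constant-fold (8 stmts):
  v = 3
  z = 3
  c = 3
  t = 4
  y = 8
  x = 0
  u = 11
  return 3
After dead-code-elim (1 stmts):
  return 3

Answer: return 3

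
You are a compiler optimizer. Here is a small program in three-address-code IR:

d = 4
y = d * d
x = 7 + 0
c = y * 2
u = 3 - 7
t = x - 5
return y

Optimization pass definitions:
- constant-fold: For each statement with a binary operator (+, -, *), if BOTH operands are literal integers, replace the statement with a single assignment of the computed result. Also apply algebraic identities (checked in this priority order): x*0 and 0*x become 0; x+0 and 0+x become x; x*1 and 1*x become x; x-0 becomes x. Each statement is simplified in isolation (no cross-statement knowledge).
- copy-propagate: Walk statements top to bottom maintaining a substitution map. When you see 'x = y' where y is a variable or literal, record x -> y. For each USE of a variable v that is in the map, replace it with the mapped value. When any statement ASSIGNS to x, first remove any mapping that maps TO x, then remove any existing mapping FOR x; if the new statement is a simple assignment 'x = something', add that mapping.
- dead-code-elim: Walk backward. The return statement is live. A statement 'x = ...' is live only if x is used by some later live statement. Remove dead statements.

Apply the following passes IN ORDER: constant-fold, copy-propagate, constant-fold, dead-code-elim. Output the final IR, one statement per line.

Initial IR:
  d = 4
  y = d * d
  x = 7 + 0
  c = y * 2
  u = 3 - 7
  t = x - 5
  return y
After constant-fold (7 stmts):
  d = 4
  y = d * d
  x = 7
  c = y * 2
  u = -4
  t = x - 5
  return y
After copy-propagate (7 stmts):
  d = 4
  y = 4 * 4
  x = 7
  c = y * 2
  u = -4
  t = 7 - 5
  return y
After constant-fold (7 stmts):
  d = 4
  y = 16
  x = 7
  c = y * 2
  u = -4
  t = 2
  return y
After dead-code-elim (2 stmts):
  y = 16
  return y

Answer: y = 16
return y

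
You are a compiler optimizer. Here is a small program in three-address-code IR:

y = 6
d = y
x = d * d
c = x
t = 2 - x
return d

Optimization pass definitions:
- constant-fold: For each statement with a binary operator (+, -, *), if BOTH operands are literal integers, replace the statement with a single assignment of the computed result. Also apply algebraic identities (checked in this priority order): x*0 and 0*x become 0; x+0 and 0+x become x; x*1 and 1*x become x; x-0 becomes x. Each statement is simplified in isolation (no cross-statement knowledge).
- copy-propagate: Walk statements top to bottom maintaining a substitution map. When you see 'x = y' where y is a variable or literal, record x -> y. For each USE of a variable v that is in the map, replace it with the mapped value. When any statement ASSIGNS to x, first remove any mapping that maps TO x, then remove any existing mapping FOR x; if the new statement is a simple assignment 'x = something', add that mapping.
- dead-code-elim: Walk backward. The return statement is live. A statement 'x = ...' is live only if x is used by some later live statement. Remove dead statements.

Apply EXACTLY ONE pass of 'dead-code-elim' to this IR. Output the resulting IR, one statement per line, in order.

Answer: y = 6
d = y
return d

Derivation:
Applying dead-code-elim statement-by-statement:
  [6] return d  -> KEEP (return); live=['d']
  [5] t = 2 - x  -> DEAD (t not live)
  [4] c = x  -> DEAD (c not live)
  [3] x = d * d  -> DEAD (x not live)
  [2] d = y  -> KEEP; live=['y']
  [1] y = 6  -> KEEP; live=[]
Result (3 stmts):
  y = 6
  d = y
  return d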